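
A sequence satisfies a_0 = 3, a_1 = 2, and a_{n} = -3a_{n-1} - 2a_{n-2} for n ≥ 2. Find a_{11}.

The ordinary generating function has denominator 1 + 3q + 2q^2.
Iterating the recurrence: a_0,…,a_{11} = 3, 2, -12, 32, -72, 152, -312, 632, -1272, 2552, -5112, 10232.

10232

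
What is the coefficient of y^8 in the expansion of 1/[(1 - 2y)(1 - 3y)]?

19171

The denominator gives the recurrence a_n = 5a_(n−1) − 6a_(n−2) for n ≥ 2; the numerator fixes a_0 = 1, a_1 = 5.
Iterating: 1, 5, 19, 65, 211, 665, 2059, 6305, 19171, so a_8 = 19171.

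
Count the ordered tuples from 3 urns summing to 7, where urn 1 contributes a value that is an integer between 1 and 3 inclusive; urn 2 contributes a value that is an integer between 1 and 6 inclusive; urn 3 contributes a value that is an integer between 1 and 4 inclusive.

11

The generating function for the choices is (z + z² + z³)·(z + z² + z³ + z⁴ + z⁵ + z⁶)·(z + z² + z³ + z⁴); the count is [z⁷].
(z + z² + z³) has coefficients 0,1,1,1 for degrees 0…3.
(z + z² + z³ + z⁴ + z⁵ + z⁶) has coefficients 0,1,1,1,1,1,1,0 for degrees 0…7.
Finally multiplying by (z + z² + z³ + z⁴), the product of all factors after the first has coefficients 0,0,1,2,3,4,4,4 for degrees 0…7.
[z⁷] = 1·4 + 1·4 + 1·3 = 11.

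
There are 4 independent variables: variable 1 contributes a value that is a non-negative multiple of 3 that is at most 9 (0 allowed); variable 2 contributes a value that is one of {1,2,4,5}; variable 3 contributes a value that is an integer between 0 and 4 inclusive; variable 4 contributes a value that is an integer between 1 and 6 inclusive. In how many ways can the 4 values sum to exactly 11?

The generating function for the choices is (1 + q^3 + q^6 + q^9)·(q + q^2 + q^4 + q^5)·(1 + q + q^2 + q^3 + q^4)·(q + q^2 + q^3 + q^4 + q^5 + q^6); the count is [q^11].
(1 + q^3 + q^6 + q^9) has coefficients 1,0,0,1,0,0,1,0,0,1 for degrees 0…9.
(q + q^2 + q^4 + q^5) has coefficients 0,1,1,0,1,1,0,0,0,0,0,0 for degrees 0…11.
Multiplying by (1 + q + q^2 + q^3 + q^4) gives running coefficients 0,1,2,2,3,4,3,2,2,1,0,0 for degrees 0…11.
Finally multiplying by (q + q^2 + q^3 + q^4 + q^5 + q^6), the product of all factors after the first has coefficients 0,0,1,3,5,8,12,15,16,16,15,12 for degrees 0…11.
[q^11] = 1·12 + 1·16 + 1·8 + 1·1 = 37.

37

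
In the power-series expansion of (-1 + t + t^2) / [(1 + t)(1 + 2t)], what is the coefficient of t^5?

79

The denominator gives the recurrence a_n = −3a_(n−1) − 2a_(n−2) for n ≥ 3; the numerator fixes a_0 = -1, a_1 = 4, a_2 = -9.
Iterating: -1, 4, -9, 19, -39, 79, so a_5 = 79.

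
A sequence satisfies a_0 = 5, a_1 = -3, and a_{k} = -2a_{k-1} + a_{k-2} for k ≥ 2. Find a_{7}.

-857

The ordinary generating function has denominator 1 + 2z - z^2.
Iterating the recurrence: a_0,…,a_{7} = 5, -3, 11, -25, 61, -147, 355, -857.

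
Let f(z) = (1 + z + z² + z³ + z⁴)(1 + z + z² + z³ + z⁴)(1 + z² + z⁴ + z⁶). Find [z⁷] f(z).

(1 + z + z² + z³ + z⁴) has coefficients 1,1,1,1,1 for degrees 0…4.
(1 + z + z² + z³ + z⁴) has coefficients 1,1,1,1,1,0,0,0 for degrees 0…7.
Finally multiplying by (1 + z² + z⁴ + z⁶), the product of all factors after the first has coefficients 1,1,2,2,3,2,3,2 for degrees 0…7.
[z⁷] = 1·2 + 1·3 + 1·2 + 1·3 + 1·2 = 12.

12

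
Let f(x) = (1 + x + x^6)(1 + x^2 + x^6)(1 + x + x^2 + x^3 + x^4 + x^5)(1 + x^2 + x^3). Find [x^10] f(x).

14

(1 + x + x^6) has coefficients 1,1,0,0,0,0,1 for degrees 0…6.
(1 + x^2 + x^6) has coefficients 1,0,1,0,0,0,1,0,0,0,0 for degrees 0…10.
Multiplying by (1 + x + x^2 + x^3 + x^4 + x^5) gives running coefficients 1,1,2,2,2,2,2,2,1,1,1 for degrees 0…10.
Finally multiplying by (1 + x^2 + x^3), the product of all factors after the first has coefficients 1,1,3,4,5,6,6,6,5,5,4 for degrees 0…10.
[x^10] = 1·4 + 1·5 + 1·5 = 14.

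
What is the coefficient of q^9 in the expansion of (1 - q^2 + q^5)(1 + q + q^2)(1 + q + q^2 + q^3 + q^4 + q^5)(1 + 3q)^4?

(1 - q^2 + q^5) has coefficients 1,0,-1,0,0,1 for degrees 0…5.
(1 + q + q^2) has coefficients 1,1,1,0,0,0,0,0,0,0 for degrees 0…9.
Multiplying by (1 + q + q^2 + q^3 + q^4 + q^5) gives running coefficients 1,2,3,3,3,3,2,1,0,0 for degrees 0…9.
Finally multiplying by (1 + 3q)^4, the product of all factors after the first has coefficients 1,14,81,255,498,687,767,754,687,513 for degrees 0…9.
[q^9] = 1·513 − 1·754 + 1·498 = 257.

257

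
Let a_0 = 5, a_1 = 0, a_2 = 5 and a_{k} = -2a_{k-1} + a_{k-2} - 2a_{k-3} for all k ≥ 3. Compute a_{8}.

2285

The ordinary generating function has denominator 1 + 2t - t^2 + 2t^3.
Iterating the recurrence: a_0,…,a_{8} = 5, 0, 5, -20, 45, -120, 325, -860, 2285.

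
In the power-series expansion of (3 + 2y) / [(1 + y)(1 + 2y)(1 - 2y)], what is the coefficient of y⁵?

-21

The denominator gives the recurrence a_n = −a_(n−1) + 4a_(n−2) + 4a_(n−3) for n ≥ 3; the numerator fixes a_0 = 3, a_1 = -1, a_2 = 13.
Iterating: 3, -1, 13, -5, 53, -21, so a_5 = -21.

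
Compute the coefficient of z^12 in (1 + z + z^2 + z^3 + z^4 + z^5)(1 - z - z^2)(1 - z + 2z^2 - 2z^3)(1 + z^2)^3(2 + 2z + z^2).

16

(1 + z + z^2 + z^3 + z^4 + z^5) has coefficients 1,1,1,1,1,1 for degrees 0…5.
(1 - z - z^2) has coefficients 1,-1,-1,0,0,0,0,0,0,0,0,0,0 for degrees 0…12.
Multiplying by (1 - z + 2z^2 - 2z^3) gives running coefficients 1,-2,2,-3,0,2,0,0,0,0,0,0,0 for degrees 0…12.
Multiplying by (1 + z^2)^3 gives running coefficients 1,-2,5,-9,9,-13,7,-5,2,3,0,2,0 for degrees 0…12.
Finally multiplying by (2 + 2z + z^2), the product of all factors after the first has coefficients 2,-2,7,-10,5,-17,-3,-9,1,5,8,7,4 for degrees 0…12.
[z^12] = 1·4 + 1·7 + 1·8 + 1·5 + 1·1 + 1·(-9) = 16.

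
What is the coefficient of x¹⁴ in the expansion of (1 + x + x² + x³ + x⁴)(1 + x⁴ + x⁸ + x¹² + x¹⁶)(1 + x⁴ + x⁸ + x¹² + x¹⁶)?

(1 + x + x² + x³ + x⁴) has coefficients 1,1,1,1,1 for degrees 0…4.
(1 + x⁴ + x⁸ + x¹² + x¹⁶) has coefficients 1,0,0,0,1,0,0,0,1,0,0,0,1,0,0 for degrees 0…14.
Finally multiplying by (1 + x⁴ + x⁸ + x¹² + x¹⁶), the product of all factors after the first has coefficients 1,0,0,0,2,0,0,0,3,0,0,0,4,0,0 for degrees 0…14.
[x¹⁴] = 1·0 + 1·0 + 1·4 + 1·0 + 1·0 = 4.

4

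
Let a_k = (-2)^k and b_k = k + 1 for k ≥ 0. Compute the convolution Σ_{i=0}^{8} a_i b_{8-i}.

117

Write out a_i and b_{8-i} for i = 0,…,8 and sum the products.
Σ = 1·9 − 2·8 + 4·7 − 8·6 + 16·5 − 32·4 + 64·3 − 128·2 + 256·1 = 117.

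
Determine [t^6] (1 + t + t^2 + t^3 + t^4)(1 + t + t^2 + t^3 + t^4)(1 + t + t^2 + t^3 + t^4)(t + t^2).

33

(1 + t + t^2 + t^3 + t^4) has coefficients 1,1,1,1,1 for degrees 0…4.
(1 + t + t^2 + t^3 + t^4) has coefficients 1,1,1,1,1,0,0 for degrees 0…6.
Multiplying by (1 + t + t^2 + t^3 + t^4) gives running coefficients 1,2,3,4,5,4,3 for degrees 0…6.
Finally multiplying by (t + t^2), the product of all factors after the first has coefficients 0,1,3,5,7,9,9 for degrees 0…6.
[t^6] = 1·9 + 1·9 + 1·7 + 1·5 + 1·3 = 33.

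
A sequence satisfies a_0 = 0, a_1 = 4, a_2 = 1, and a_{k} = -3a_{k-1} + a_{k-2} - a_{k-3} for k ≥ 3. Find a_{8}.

-700

The ordinary generating function has denominator 1 + 3t - t^2 + t^3.
Iterating the recurrence: a_0,…,a_{8} = 0, 4, 1, 1, -6, 18, -61, 207, -700.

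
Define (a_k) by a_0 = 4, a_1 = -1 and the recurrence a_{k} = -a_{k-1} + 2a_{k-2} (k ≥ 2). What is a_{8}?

The ordinary generating function has denominator 1 + x - 2x^2.
Iterating the recurrence: a_0,…,a_{8} = 4, -1, 9, -11, 29, -51, 109, -211, 429.

429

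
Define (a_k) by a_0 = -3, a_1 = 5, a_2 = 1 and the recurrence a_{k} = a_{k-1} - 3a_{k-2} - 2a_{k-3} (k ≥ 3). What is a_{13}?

The ordinary generating function has denominator 1 - x + 3x^2 + 2x^3.
Iterating the recurrence: a_0,…,a_{13} = -3, 5, 1, -8, -21, 1, 80, 119, -123, -640, -509, 1657, 4464, 511.

511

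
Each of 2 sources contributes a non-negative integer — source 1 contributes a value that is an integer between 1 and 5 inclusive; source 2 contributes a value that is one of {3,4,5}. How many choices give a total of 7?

3

The generating function for the choices is (y + y² + y³ + y⁴ + y⁵)·(y³ + y⁴ + y⁵); the count is [y⁷].
(y + y² + y³ + y⁴ + y⁵) has coefficients 0,1,1,1,1,1 for degrees 0…5.
(y³ + y⁴ + y⁵) has coefficients 0,0,0,1,1,1,0,0 for degrees 0…7.
[y⁷] = 1·0 + 1·1 + 1·1 + 1·1 + 1·0 = 3.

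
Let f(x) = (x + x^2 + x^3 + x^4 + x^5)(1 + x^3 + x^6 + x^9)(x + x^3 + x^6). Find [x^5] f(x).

(x + x^2 + x^3 + x^4 + x^5) has coefficients 0,1,1,1,1,1 for degrees 0…5.
(1 + x^3 + x^6 + x^9) has coefficients 1,0,0,1,0,0 for degrees 0…5.
Finally multiplying by (x + x^3 + x^6), the product of all factors after the first has coefficients 0,1,0,1,1,0 for degrees 0…5.
[x^5] = 1·1 + 1·1 + 1·0 + 1·1 + 1·0 = 3.

3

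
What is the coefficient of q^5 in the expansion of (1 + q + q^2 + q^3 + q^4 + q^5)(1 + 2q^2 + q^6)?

3

(1 + q + q^2 + q^3 + q^4 + q^5) has coefficients 1,1,1,1,1,1 for degrees 0…5.
(1 + 2q^2 + q^6) has coefficients 1,0,2,0,0,0 for degrees 0…5.
[q^5] = 1·0 + 1·0 + 1·0 + 1·2 + 1·0 + 1·1 = 3.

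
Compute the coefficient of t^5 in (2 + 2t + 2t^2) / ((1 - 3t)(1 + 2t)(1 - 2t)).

1142

Partial fractions give a closed form: a_n = (26/5)·3^n + (3/10)·(-2)^n + (-7/2)·2^n.
At n = 5: a_5 = 1142.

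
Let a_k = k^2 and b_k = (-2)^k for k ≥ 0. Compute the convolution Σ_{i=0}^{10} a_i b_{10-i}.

-38

The convolution is the x^10 coefficient of A(x)B(x).
Σ = 0·1024 + 1·(-512) + 4·256 + 9·(-128) + 16·64 + 25·(-32) + 36·16 + 49·(-8) + 64·4 + 81·(-2) + 100·1 = -38.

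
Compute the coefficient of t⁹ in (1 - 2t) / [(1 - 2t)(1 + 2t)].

-512

Partial fractions give a closed form: a_n = (1)·(-2)^n.
At n = 9: a_9 = -512.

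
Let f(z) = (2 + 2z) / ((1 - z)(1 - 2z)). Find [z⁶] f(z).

380

The denominator gives the recurrence a_n = 3a_(n−1) − 2a_(n−2) for n ≥ 3; the numerator fixes a_0 = 2, a_1 = 8, a_2 = 20.
Iterating: 2, 8, 20, 44, 92, 188, 380, so a_6 = 380.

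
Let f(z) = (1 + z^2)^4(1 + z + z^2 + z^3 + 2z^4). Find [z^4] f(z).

(1 + z^2)^4 has coefficients 1,0,4,0,6 for degrees 0…4.
(1 + z + z^2 + z^3 + 2z^4) has coefficients 1,1,1,1,2 for degrees 0…4.
[z^4] = 1·2 + 4·1 + 6·1 = 12.

12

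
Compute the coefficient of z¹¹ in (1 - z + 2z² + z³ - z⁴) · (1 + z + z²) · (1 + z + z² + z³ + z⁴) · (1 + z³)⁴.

52

(1 - z + 2z² + z³ - z⁴) has coefficients 1,-1,2,1,-1 for degrees 0…4.
(1 + z + z²) has coefficients 1,1,1,0,0,0,0,0,0,0,0,0 for degrees 0…11.
Multiplying by (1 + z + z² + z³ + z⁴) gives running coefficients 1,2,3,3,3,2,1,0,0,0,0,0 for degrees 0…11.
Finally multiplying by (1 + z³)⁴, the product of all factors after the first has coefficients 1,2,3,7,11,14,19,24,26,26,26,24 for degrees 0…11.
[z¹¹] = 1·24 − 1·26 + 2·26 + 1·26 − 1·24 = 52.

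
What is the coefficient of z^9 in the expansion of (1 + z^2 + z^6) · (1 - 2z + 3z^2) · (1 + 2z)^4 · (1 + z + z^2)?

137

(1 + z^2 + z^6) has coefficients 1,0,1,0,0,0,1 for degrees 0…6.
(1 - 2z + 3z^2) has coefficients 1,-2,3,0,0,0,0,0,0,0 for degrees 0…9.
Multiplying by (1 + 2z)^4 gives running coefficients 1,6,11,8,24,64,48,0,0,0 for degrees 0…9.
Finally multiplying by (1 + z + z^2), the product of all factors after the first has coefficients 1,7,18,25,43,96,136,112,48,0 for degrees 0…9.
[z^9] = 1·0 + 1·112 + 1·25 = 137.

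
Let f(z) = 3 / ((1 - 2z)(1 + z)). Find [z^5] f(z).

63

Partial fractions give a closed form: a_n = (2)·2^n + (1)·(-1)^n.
At n = 5: a_5 = 63.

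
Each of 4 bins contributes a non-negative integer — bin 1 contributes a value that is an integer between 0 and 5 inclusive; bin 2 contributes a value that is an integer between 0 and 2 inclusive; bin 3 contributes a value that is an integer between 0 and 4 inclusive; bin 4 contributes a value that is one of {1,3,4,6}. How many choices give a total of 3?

The generating function for the choices is (1 + y + y^2 + y^3 + y^4 + y^5)·(1 + y + y^2)·(1 + y + y^2 + y^3 + y^4)·(y + y^3 + y^4 + y^6); the count is [y^3].
(1 + y + y^2 + y^3 + y^4 + y^5) has coefficients 1,1,1,1 for degrees 0…3.
(1 + y + y^2) has coefficients 1,1,1,0 for degrees 0…3.
Multiplying by (1 + y + y^2 + y^3 + y^4) gives running coefficients 1,2,3,3 for degrees 0…3.
Finally multiplying by (y + y^3 + y^4 + y^6), the product of all factors after the first has coefficients 0,1,2,4 for degrees 0…3.
[y^3] = 1·4 + 1·2 + 1·1 + 1·0 = 7.

7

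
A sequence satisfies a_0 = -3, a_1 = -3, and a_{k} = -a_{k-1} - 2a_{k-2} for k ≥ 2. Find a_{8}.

33

The ordinary generating function has denominator 1 + t + 2t^2.
Iterating the recurrence: a_0,…,a_{8} = -3, -3, 9, -3, -15, 21, 9, -51, 33.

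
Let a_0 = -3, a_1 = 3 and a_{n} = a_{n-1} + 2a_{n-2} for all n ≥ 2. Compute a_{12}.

The ordinary generating function has denominator 1 - t - 2t^2.
Iterating the recurrence: a_0,…,a_{12} = -3, 3, -3, 3, -3, 3, -3, 3, -3, 3, -3, 3, -3.

-3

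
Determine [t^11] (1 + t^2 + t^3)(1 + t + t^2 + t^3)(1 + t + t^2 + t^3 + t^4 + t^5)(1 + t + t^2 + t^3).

(1 + t^2 + t^3) has coefficients 1,0,1,1 for degrees 0…3.
(1 + t + t^2 + t^3) has coefficients 1,1,1,1,0,0,0,0,0,0,0,0 for degrees 0…11.
Multiplying by (1 + t + t^2 + t^3 + t^4 + t^5) gives running coefficients 1,2,3,4,4,4,3,2,1,0,0,0 for degrees 0…11.
Finally multiplying by (1 + t + t^2 + t^3), the product of all factors after the first has coefficients 1,3,6,10,13,15,15,13,10,6,3,1 for degrees 0…11.
[t^11] = 1·1 + 1·6 + 1·10 = 17.

17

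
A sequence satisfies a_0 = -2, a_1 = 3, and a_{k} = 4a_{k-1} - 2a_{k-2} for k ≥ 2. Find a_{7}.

7976

The ordinary generating function has denominator 1 - 4t + 2t^2.
Iterating the recurrence: a_0,…,a_{7} = -2, 3, 16, 58, 200, 684, 2336, 7976.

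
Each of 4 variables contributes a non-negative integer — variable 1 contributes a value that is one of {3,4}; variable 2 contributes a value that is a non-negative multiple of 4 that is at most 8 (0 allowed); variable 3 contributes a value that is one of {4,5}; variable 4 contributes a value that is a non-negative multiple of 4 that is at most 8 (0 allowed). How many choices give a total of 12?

4

The generating function for the choices is (z³ + z⁴)·(1 + z⁴ + z⁸)·(z⁴ + z⁵)·(1 + z⁴ + z⁸); the count is [z¹²].
(z³ + z⁴) has coefficients 0,0,0,1,1 for degrees 0…4.
(1 + z⁴ + z⁸) has coefficients 1,0,0,0,1,0,0,0,1,0,0,0,0 for degrees 0…12.
Multiplying by (z⁴ + z⁵) gives running coefficients 0,0,0,0,1,1,0,0,1,1,0,0,1 for degrees 0…12.
Finally multiplying by (1 + z⁴ + z⁸), the product of all factors after the first has coefficients 0,0,0,0,1,1,0,0,2,2,0,0,3 for degrees 0…12.
[z¹²] = 1·2 + 1·2 = 4.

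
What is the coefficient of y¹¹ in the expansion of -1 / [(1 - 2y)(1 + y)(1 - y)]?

-2730

Partial fractions give a closed form: a_n = (-4/3)·2^n + (-1/6)·(-1)^n + (1/2)·1^n.
At n = 11: a_11 = -2730.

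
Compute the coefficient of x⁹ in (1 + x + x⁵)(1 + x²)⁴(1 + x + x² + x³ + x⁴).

(1 + x + x⁵) has coefficients 1,1,0,0,0,1 for degrees 0…5.
(1 + x²)⁴ has coefficients 1,0,4,0,6,0,4,0,1,0 for degrees 0…9.
Finally multiplying by (1 + x + x² + x³ + x⁴), the product of all factors after the first has coefficients 1,1,5,5,11,10,14,10,11,5 for degrees 0…9.
[x⁹] = 1·5 + 1·11 + 1·11 = 27.

27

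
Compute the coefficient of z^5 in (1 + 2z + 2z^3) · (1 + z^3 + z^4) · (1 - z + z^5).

(1 + 2z + 2z^3) has coefficients 1,2,0,2 for degrees 0…3.
(1 + z^3 + z^4) has coefficients 1,0,0,1,1,0 for degrees 0…5.
Finally multiplying by (1 - z + z^5), the product of all factors after the first has coefficients 1,-1,0,1,0,0 for degrees 0…5.
[z^5] = 1·0 + 2·0 + 2·0 = 0.

0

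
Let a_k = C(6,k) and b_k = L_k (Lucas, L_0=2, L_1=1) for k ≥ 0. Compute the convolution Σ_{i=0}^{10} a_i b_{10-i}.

2207

This is [x^10] in the product of the two ordinary generating functions.
Σ = 1·123 + 6·76 + 15·47 + 20·29 + 15·18 + 6·11 + 1·7 + 0·4 + 0·3 + 0·1 + 0·2 = 2207.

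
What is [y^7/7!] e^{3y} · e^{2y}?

The EGF product rule gives c_7 = Σ_{k_1+k_2=7} C(7; k_1,k_2) · ∏ g_i(k_i), where e^{3y} gives (3)^k; e^{2y} gives (2)^k.
g_1(k) for k = 0…7: 1, 3, 9, 27, 81, 243, 729, 2187.
g_2(k) for k = 0…7: 1, 2, 4, 8, 16, 32, 64, 128.
c_7 = Σ_k C(7,k)·g_1(k)·g_2(7−k) = 1·1·128 + 7·3·64 + 21·9·32 + 35·27·16 + 35·81·8 + 21·243·4 + 7·729·2 + 1·2187·1 = 128 + 1344 + 6048 + 15120 + 22680 + 20412 + 10206 + 2187 = 78125.

78125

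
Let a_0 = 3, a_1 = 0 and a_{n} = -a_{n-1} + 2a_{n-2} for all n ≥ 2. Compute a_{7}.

-126

The ordinary generating function has denominator 1 + q - 2q^2.
Iterating the recurrence: a_0,…,a_{7} = 3, 0, 6, -6, 18, -30, 66, -126.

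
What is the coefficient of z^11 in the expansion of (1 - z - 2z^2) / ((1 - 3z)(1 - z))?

The denominator gives the recurrence a_n = 4a_(n−1) − 3a_(n−2) for n ≥ 3; the numerator fixes a_0 = 1, a_1 = 3, a_2 = 7.
Iterating: 1, 3, 7, 19, 55, 163, 487, 1459, 4375, 13123, 39367, 118099, so a_11 = 118099.

118099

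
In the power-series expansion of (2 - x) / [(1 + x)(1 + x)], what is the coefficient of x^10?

32

The denominator gives the recurrence a_n = −2a_(n−1) − a_(n−2) for n ≥ 2; the numerator fixes a_0 = 2, a_1 = -5.
Iterating: 2, -5, 8, -11, 14, -17, 20, -23, 26, -29, 32, so a_10 = 32.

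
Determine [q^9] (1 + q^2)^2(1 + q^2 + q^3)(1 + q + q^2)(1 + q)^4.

63

(1 + q^2)^2 has coefficients 1,0,2,0,1 for degrees 0…4.
(1 + q^2 + q^3) has coefficients 1,0,1,1,0,0,0,0,0,0 for degrees 0…9.
Multiplying by (1 + q + q^2) gives running coefficients 1,1,2,2,2,1,0,0,0,0 for degrees 0…9.
Finally multiplying by (1 + q)^4, the product of all factors after the first has coefficients 1,5,12,20,27,30,26,16,6,1 for degrees 0…9.
[q^9] = 1·1 + 2·16 + 1·30 = 63.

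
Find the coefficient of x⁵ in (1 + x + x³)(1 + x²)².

(1 + x + x³) has coefficients 1,1,0,1 for degrees 0…3.
(1 + x²)² has coefficients 1,0,2,0,1,0 for degrees 0…5.
[x⁵] = 1·0 + 1·1 + 1·2 = 3.

3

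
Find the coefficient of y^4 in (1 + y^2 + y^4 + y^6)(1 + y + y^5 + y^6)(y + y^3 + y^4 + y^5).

3

(1 + y^2 + y^4 + y^6) has coefficients 1,0,1,0,1 for degrees 0…4.
(1 + y + y^5 + y^6) has coefficients 1,1,0,0,0 for degrees 0…4.
Finally multiplying by (y + y^3 + y^4 + y^5), the product of all factors after the first has coefficients 0,1,1,1,2 for degrees 0…4.
[y^4] = 1·2 + 1·1 + 1·0 = 3.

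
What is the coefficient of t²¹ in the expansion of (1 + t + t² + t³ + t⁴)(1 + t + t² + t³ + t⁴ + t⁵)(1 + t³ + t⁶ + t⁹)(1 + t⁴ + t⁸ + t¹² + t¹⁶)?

28

(1 + t + t² + t³ + t⁴) has coefficients 1,1,1,1,1 for degrees 0…4.
(1 + t + t² + t³ + t⁴ + t⁵) has coefficients 1,1,1,1,1,1,0,0,0,0,0,0,0,0,0,0,0,0,0,0,0,0 for degrees 0…21.
Multiplying by (1 + t³ + t⁶ + t⁹) gives running coefficients 1,1,1,2,2,2,2,2,2,2,2,2,1,1,1,0,0,0,0,0,0,0 for degrees 0…21.
Finally multiplying by (1 + t⁴ + t⁸ + t¹² + t¹⁶), the product of all factors after the first has coefficients 1,1,1,2,3,3,3,4,5,5,5,6,6,6,6,6,6,6,6,6,5,5 for degrees 0…21.
[t²¹] = 1·5 + 1·5 + 1·6 + 1·6 + 1·6 = 28.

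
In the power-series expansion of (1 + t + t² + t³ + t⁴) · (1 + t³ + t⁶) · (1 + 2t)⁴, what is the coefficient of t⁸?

129

(1 + t + t² + t³ + t⁴) has coefficients 1,1,1,1,1 for degrees 0…4.
(1 + t³ + t⁶) has coefficients 1,0,0,1,0,0,1,0,0 for degrees 0…8.
Finally multiplying by (1 + 2t)⁴, the product of all factors after the first has coefficients 1,8,24,33,24,24,33,24,24 for degrees 0…8.
[t⁸] = 1·24 + 1·24 + 1·33 + 1·24 + 1·24 = 129.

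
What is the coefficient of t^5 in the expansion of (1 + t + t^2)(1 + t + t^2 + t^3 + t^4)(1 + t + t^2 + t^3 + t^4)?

(1 + t + t^2) has coefficients 1,1,1 for degrees 0…2.
(1 + t + t^2 + t^3 + t^4) has coefficients 1,1,1,1,1,0 for degrees 0…5.
Finally multiplying by (1 + t + t^2 + t^3 + t^4), the product of all factors after the first has coefficients 1,2,3,4,5,4 for degrees 0…5.
[t^5] = 1·4 + 1·5 + 1·4 = 13.

13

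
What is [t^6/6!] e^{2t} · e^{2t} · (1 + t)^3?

The EGF product rule gives c_6 = Σ_{k_1+k_2+k_3=6} C(6; k_1,k_2,k_3) · ∏ g_i(k_i), where e^{2t} gives (2)^k; e^{2t} gives (2)^k; (1+t)^3 gives the falling factorial (3)_k.
g_1(k) for k = 0…6: 1, 2, 4, 8, 16, 32, 64.
g_2(k) for k = 0…6: 1, 2, 4, 8, 16, 32, 64.
g_3(k) for k = 0…6: 1, 3, 6, 6, 0, 0, 0.
First combine the last two factors: h(k) = Σ_j C(k,j)·g_2(j)·g_3(k−j) for k = 0…6: 1, 5, 22, 86, 304, 992, 3040.
c_6 = Σ_k C(6,k)·g_1(k)·h(6−k) = 1·1·3040 + 6·2·992 + 15·4·304 + 20·8·86 + 15·16·22 + 6·32·5 + 1·64·1 = 3040 + 11904 + 18240 + 13760 + 5280 + 960 + 64 = 53248.

53248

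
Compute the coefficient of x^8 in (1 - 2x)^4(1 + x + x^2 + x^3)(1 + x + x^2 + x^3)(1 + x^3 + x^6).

29

(1 - 2x)^4 has coefficients 1,-8,24,-32,16 for degrees 0…4.
(1 + x + x^2 + x^3) has coefficients 1,1,1,1,0,0,0,0,0 for degrees 0…8.
Multiplying by (1 + x + x^2 + x^3) gives running coefficients 1,2,3,4,3,2,1,0,0 for degrees 0…8.
Finally multiplying by (1 + x^3 + x^6), the product of all factors after the first has coefficients 1,2,3,5,5,5,6,5,5 for degrees 0…8.
[x^8] = 1·5 − 8·5 + 24·6 − 32·5 + 16·5 = 29.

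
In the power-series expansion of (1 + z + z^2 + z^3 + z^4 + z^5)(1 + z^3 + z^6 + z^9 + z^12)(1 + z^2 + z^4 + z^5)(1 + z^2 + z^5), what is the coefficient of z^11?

(1 + z + z^2 + z^3 + z^4 + z^5) has coefficients 1,1,1,1,1,1 for degrees 0…5.
(1 + z^3 + z^6 + z^9 + z^12) has coefficients 1,0,0,1,0,0,1,0,0,1,0,0 for degrees 0…11.
Multiplying by (1 + z^2 + z^4 + z^5) gives running coefficients 1,0,1,1,1,2,1,1,2,1,1,2 for degrees 0…11.
Finally multiplying by (1 + z^2 + z^5), the product of all factors after the first has coefficients 1,0,2,1,2,4,2,4,4,3,5,4 for degrees 0…11.
[z^11] = 1·4 + 1·5 + 1·3 + 1·4 + 1·4 + 1·2 = 22.

22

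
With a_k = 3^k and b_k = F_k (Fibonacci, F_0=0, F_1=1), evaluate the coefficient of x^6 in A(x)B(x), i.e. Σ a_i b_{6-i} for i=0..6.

Write out a_i and b_{6-i} for i = 0,…,6 and sum the products.
Σ = 1·8 + 3·5 + 9·3 + 27·2 + 81·1 + 243·1 + 729·0 = 428.

428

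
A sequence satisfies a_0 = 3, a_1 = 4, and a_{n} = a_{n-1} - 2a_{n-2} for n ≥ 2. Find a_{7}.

The ordinary generating function has denominator 1 - y + 2y^2.
Iterating the recurrence: a_0,…,a_{7} = 3, 4, -2, -10, -6, 14, 26, -2.

-2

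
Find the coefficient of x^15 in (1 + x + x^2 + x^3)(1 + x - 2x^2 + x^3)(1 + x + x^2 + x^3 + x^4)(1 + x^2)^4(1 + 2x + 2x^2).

(1 + x + x^2 + x^3) has coefficients 1,1,1,1 for degrees 0…3.
(1 + x - 2x^2 + x^3) has coefficients 1,1,-2,1,0,0,0,0,0,0,0,0,0,0,0,0 for degrees 0…15.
Multiplying by (1 + x + x^2 + x^3 + x^4) gives running coefficients 1,2,0,1,1,0,-1,1,0,0,0,0,0,0,0,0 for degrees 0…15.
Multiplying by (1 + x^2)^4 gives running coefficients 1,2,4,9,7,16,7,15,3,10,-2,7,-3,4,-1,1 for degrees 0…15.
Finally multiplying by (1 + 2x + 2x^2), the product of all factors after the first has coefficients 1,4,10,21,33,48,53,61,47,46,24,23,7,12,1,7 for degrees 0…15.
[x^15] = 1·7 + 1·1 + 1·12 + 1·7 = 27.

27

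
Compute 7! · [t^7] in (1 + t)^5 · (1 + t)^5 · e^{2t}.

7141248

The EGF product rule gives c_7 = Σ_{k_1+k_2+k_3=7} C(7; k_1,k_2,k_3) · ∏ g_i(k_i), where (1+t)^5 gives the falling factorial (5)_k; (1+t)^5 gives the falling factorial (5)_k; e^{2t} gives (2)^k.
g_1(k) for k = 0…7: 1, 5, 20, 60, 120, 120, 0, 0.
g_2(k) for k = 0…7: 1, 5, 20, 60, 120, 120, 0, 0.
g_3(k) for k = 0…7: 1, 2, 4, 8, 16, 32, 64, 128.
First combine the last two factors: h(k) = Σ_j C(k,j)·g_2(j)·g_3(k−j) for k = 0…7: 1, 7, 44, 248, 1256, 5752, 24064, 93088.
c_7 = Σ_k C(7,k)·g_1(k)·h(7−k) = 1·1·93088 + 7·5·24064 + 21·20·5752 + 35·60·1256 + 35·120·248 + 21·120·44 = 93088 + 842240 + 2415840 + 2637600 + 1041600 + 110880 = 7141248.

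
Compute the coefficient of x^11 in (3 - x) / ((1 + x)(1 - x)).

Partial fractions give a closed form: a_n = (2)·(-1)^n + (1)·1^n.
At n = 11: a_11 = -1.

-1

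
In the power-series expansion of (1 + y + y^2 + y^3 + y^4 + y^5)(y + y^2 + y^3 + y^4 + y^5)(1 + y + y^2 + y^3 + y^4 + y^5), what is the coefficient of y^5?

(1 + y + y^2 + y^3 + y^4 + y^5) has coefficients 1,1,1,1,1,1 for degrees 0…5.
(y + y^2 + y^3 + y^4 + y^5) has coefficients 0,1,1,1,1,1 for degrees 0…5.
Finally multiplying by (1 + y + y^2 + y^3 + y^4 + y^5), the product of all factors after the first has coefficients 0,1,2,3,4,5 for degrees 0…5.
[y^5] = 1·5 + 1·4 + 1·3 + 1·2 + 1·1 + 1·0 = 15.

15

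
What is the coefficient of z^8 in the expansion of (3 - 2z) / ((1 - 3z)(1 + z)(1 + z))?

8623

The denominator gives the recurrence a_n = a_(n−1) + 5a_(n−2) + 3a_(n−3) for n ≥ 3; the numerator fixes a_0 = 3, a_1 = 1, a_2 = 16.
Iterating: 3, 1, 16, 30, 113, 311, 966, 2860, 8623, so a_8 = 8623.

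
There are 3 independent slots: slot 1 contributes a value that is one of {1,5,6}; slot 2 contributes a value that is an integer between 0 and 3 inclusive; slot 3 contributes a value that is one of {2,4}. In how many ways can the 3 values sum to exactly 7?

The generating function for the choices is (z + z⁵ + z⁶)·(1 + z + z² + z³)·(z² + z⁴); the count is [z⁷].
(z + z⁵ + z⁶) has coefficients 0,1,0,0,0,1,1 for degrees 0…6.
(1 + z + z² + z³) has coefficients 1,1,1,1,0,0,0,0 for degrees 0…7.
Finally multiplying by (z² + z⁴), the product of all factors after the first has coefficients 0,0,1,1,2,2,1,1 for degrees 0…7.
[z⁷] = 1·1 + 1·1 + 1·0 = 2.

2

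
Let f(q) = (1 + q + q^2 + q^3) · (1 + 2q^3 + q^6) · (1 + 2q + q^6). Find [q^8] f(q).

4

(1 + q + q^2 + q^3) has coefficients 1,1,1,1 for degrees 0…3.
(1 + 2q^3 + q^6) has coefficients 1,0,0,2,0,0,1,0,0 for degrees 0…8.
Finally multiplying by (1 + 2q + q^6), the product of all factors after the first has coefficients 1,2,0,2,4,0,2,2,0 for degrees 0…8.
[q^8] = 1·0 + 1·2 + 1·2 + 1·0 = 4.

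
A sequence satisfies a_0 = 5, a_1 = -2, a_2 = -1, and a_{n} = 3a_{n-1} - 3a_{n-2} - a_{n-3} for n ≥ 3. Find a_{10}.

The ordinary generating function has denominator 1 - 3z + 3z^2 + z^3.
Iterating the recurrence: a_0,…,a_{10} = 5, -2, -1, -2, -1, 4, 17, 40, 65, 58, -61.

-61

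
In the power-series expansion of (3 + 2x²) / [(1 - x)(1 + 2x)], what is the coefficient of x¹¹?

The denominator gives the recurrence a_n = −a_(n−1) + 2a_(n−2) for n ≥ 3; the numerator fixes a_0 = 3, a_1 = -3, a_2 = 11.
Iterating: 3, -3, 11, -17, 39, -73, 151, -297, 599, -1193, 2391, -4777, so a_11 = -4777.

-4777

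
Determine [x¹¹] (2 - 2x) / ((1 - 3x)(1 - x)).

The denominator gives the recurrence a_n = 4a_(n−1) − 3a_(n−2) for n ≥ 3; the numerator fixes a_0 = 2, a_1 = 6, a_2 = 18.
Iterating: 2, 6, 18, 54, 162, 486, 1458, 4374, 13122, 39366, 118098, 354294, so a_11 = 354294.

354294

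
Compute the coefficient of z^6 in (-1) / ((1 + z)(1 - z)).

-1

Partial fractions give a closed form: a_n = (-1/2)·(-1)^n + (-1/2)·1^n.
At n = 6: a_6 = -1.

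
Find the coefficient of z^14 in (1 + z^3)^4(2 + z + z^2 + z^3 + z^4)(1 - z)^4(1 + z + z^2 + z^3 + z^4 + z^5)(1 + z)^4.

(1 + z^3)^4 has coefficients 1,0,0,4,0,0,6,0,0,4,0,0,1 for degrees 0…12.
(2 + z + z^2 + z^3 + z^4) has coefficients 2,1,1,1,1,0,0,0,0,0,0,0,0,0,0 for degrees 0…14.
Multiplying by (1 - z)^4 gives running coefficients 2,-7,9,-5,1,-1,3,-3,1,0,0,0,0,0,0 for degrees 0…14.
Multiplying by (1 + z + z^2 + z^3 + z^4 + z^5) gives running coefficients 2,-5,4,-1,0,-1,0,4,-4,1,0,1,-2,1,0 for degrees 0…14.
Finally multiplying by (1 + z)^4, the product of all factors after the first has coefficients 2,3,-4,-7,2,4,-4,-3,8,8,-4,-5,2,0,-4 for degrees 0…14.
[z^14] = 1·(-4) + 4·(-5) + 6·8 + 4·4 + 1·(-4) = 36.

36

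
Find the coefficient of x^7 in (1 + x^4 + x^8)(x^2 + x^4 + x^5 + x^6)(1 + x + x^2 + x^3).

4

(1 + x^4 + x^8) has coefficients 1,0,0,0,1,0,0,0 for degrees 0…7.
(x^2 + x^4 + x^5 + x^6) has coefficients 0,0,1,0,1,1,1,0 for degrees 0…7.
Finally multiplying by (1 + x + x^2 + x^3), the product of all factors after the first has coefficients 0,0,1,1,2,3,3,3 for degrees 0…7.
[x^7] = 1·3 + 1·1 = 4.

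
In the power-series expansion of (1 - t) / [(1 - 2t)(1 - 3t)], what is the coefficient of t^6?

1394

The denominator gives the recurrence a_n = 5a_(n−1) − 6a_(n−2) for n ≥ 3; the numerator fixes a_0 = 1, a_1 = 4, a_2 = 14.
Iterating: 1, 4, 14, 46, 146, 454, 1394, so a_6 = 1394.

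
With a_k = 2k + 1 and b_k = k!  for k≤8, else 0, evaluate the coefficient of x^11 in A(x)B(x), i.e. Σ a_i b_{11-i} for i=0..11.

337624

The convolution is the x^11 coefficient of A(x)B(x).
Σ = 1·0 + 3·0 + 5·0 + 7·40320 + 9·5040 + 11·720 + 13·120 + 15·24 + 17·6 + 19·2 + 21·1 + 23·1 = 337624.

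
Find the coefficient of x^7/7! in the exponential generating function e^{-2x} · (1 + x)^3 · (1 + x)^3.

-800

The EGF product rule gives c_7 = Σ_{k_1+k_2+k_3=7} C(7; k_1,k_2,k_3) · ∏ g_i(k_i), where e^{-2x} gives (-2)^k; (1+x)^3 gives the falling factorial (3)_k; (1+x)^3 gives the falling factorial (3)_k.
g_1(k) for k = 0…7: 1, -2, 4, -8, 16, -32, 64, -128.
g_2(k) for k = 0…7: 1, 3, 6, 6, 0, 0, 0, 0.
g_3(k) for k = 0…7: 1, 3, 6, 6, 0, 0, 0, 0.
First combine the last two factors: h(k) = Σ_j C(k,j)·g_2(j)·g_3(k−j) for k = 0…7: 1, 6, 30, 120, 360, 720, 720, 0.
c_7 = Σ_k C(7,k)·g_1(k)·h(7−k) = 7·(-2)·720 + 21·4·720 + 35·(-8)·360 + 35·16·120 + 21·(-32)·30 + 7·64·6 + 1·(-128)·1 = −10080 + 60480 − 100800 + 67200 − 20160 + 2688 − 128 = -800.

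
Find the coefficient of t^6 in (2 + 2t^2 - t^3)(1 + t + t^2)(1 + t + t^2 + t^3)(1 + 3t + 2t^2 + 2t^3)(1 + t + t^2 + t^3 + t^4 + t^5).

251

(2 + 2t^2 - t^3) has coefficients 2,0,2,-1 for degrees 0…3.
(1 + t + t^2) has coefficients 1,1,1,0,0,0,0 for degrees 0…6.
Multiplying by (1 + t + t^2 + t^3) gives running coefficients 1,2,3,3,2,1,0 for degrees 0…6.
Multiplying by (1 + 3t + 2t^2 + 2t^3) gives running coefficients 1,5,11,18,21,19,13 for degrees 0…6.
Finally multiplying by (1 + t + t^2 + t^3 + t^4 + t^5), the product of all factors after the first has coefficients 1,6,17,35,56,75,87 for degrees 0…6.
[t^6] = 2·87 + 2·56 − 1·35 = 251.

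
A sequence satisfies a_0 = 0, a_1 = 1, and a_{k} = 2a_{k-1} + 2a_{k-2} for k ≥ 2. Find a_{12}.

The ordinary generating function has denominator 1 - 2q - 2q^2.
Iterating the recurrence: a_0,…,a_{12} = 0, 1, 2, 6, 16, 44, 120, 328, 896, 2448, 6688, 18272, 49920.

49920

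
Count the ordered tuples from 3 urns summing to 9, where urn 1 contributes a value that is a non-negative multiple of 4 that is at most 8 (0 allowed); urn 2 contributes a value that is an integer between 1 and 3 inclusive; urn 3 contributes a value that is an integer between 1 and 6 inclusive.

4

The generating function for the choices is (1 + q^4 + q^8)·(q + q^2 + q^3)·(q + q^2 + q^3 + q^4 + q^5 + q^6); the count is [q^9].
(1 + q^4 + q^8) has coefficients 1,0,0,0,1,0,0,0,1 for degrees 0…8.
(q + q^2 + q^3) has coefficients 0,1,1,1,0,0,0,0,0,0 for degrees 0…9.
Finally multiplying by (q + q^2 + q^3 + q^4 + q^5 + q^6), the product of all factors after the first has coefficients 0,0,1,2,3,3,3,3,2,1 for degrees 0…9.
[q^9] = 1·1 + 1·3 + 1·0 = 4.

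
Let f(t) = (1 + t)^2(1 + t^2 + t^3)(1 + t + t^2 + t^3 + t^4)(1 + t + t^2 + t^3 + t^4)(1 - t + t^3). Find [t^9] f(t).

34

(1 + t)^2 has coefficients 1,2,1 for degrees 0…2.
(1 + t^2 + t^3) has coefficients 1,0,1,1,0,0,0,0,0,0 for degrees 0…9.
Multiplying by (1 + t + t^2 + t^3 + t^4) gives running coefficients 1,1,2,3,3,2,2,1,0,0 for degrees 0…9.
Multiplying by (1 + t + t^2 + t^3 + t^4) gives running coefficients 1,2,4,7,10,11,12,11,8,5 for degrees 0…9.
Finally multiplying by (1 - t + t^3), the product of all factors after the first has coefficients 1,1,2,4,5,5,8,9,8,9 for degrees 0…9.
[t^9] = 1·9 + 2·8 + 1·9 = 34.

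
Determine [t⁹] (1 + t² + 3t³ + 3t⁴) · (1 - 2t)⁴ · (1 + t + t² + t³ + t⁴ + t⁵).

27

(1 + t² + 3t³ + 3t⁴) has coefficients 1,0,1,3,3 for degrees 0…4.
(1 - 2t)⁴ has coefficients 1,-8,24,-32,16,0,0,0,0,0 for degrees 0…9.
Finally multiplying by (1 + t + t² + t³ + t⁴ + t⁵), the product of all factors after the first has coefficients 1,-7,17,-15,1,1,0,8,-16,16 for degrees 0…9.
[t⁹] = 1·16 + 1·8 + 3·0 + 3·1 = 27.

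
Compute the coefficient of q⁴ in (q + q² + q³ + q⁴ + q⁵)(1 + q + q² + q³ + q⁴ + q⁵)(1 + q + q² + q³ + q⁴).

(q + q² + q³ + q⁴ + q⁵) has coefficients 0,1,1,1,1 for degrees 0…4.
(1 + q + q² + q³ + q⁴ + q⁵) has coefficients 1,1,1,1,1 for degrees 0…4.
Finally multiplying by (1 + q + q² + q³ + q⁴), the product of all factors after the first has coefficients 1,2,3,4,5 for degrees 0…4.
[q⁴] = 1·4 + 1·3 + 1·2 + 1·1 = 10.

10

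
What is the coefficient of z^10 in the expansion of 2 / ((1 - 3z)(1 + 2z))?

71678

The denominator gives the recurrence a_n = a_(n−1) + 6a_(n−2) for n ≥ 2; the numerator fixes a_0 = 2, a_1 = 2.
Iterating: 2, 2, 14, 26, 110, 266, 926, 2522, 8078, 23210, 71678, so a_10 = 71678.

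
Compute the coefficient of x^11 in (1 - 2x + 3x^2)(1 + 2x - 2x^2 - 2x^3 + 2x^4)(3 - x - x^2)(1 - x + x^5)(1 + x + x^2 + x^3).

(1 - 2x + 3x^2) has coefficients 1,-2,3 for degrees 0…2.
(1 + 2x - 2x^2 - 2x^3 + 2x^4) has coefficients 1,2,-2,-2,2,0,0,0,0,0,0,0 for degrees 0…11.
Multiplying by (3 - x - x^2) gives running coefficients 3,5,-9,-6,10,0,-2,0,0,0,0,0 for degrees 0…11.
Multiplying by (1 - x + x^5) gives running coefficients 3,2,-14,3,16,-7,3,-7,-6,10,0,-2 for degrees 0…11.
Finally multiplying by (1 + x + x^2 + x^3), the product of all factors after the first has coefficients 3,5,-9,-6,7,-2,15,5,-17,0,-3,2 for degrees 0…11.
[x^11] = 1·2 − 2·(-3) + 3·0 = 8.

8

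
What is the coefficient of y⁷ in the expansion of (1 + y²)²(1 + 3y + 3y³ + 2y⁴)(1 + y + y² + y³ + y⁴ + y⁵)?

(1 + y²)² has coefficients 1,0,2,0,1 for degrees 0…4.
(1 + 3y + 3y³ + 2y⁴) has coefficients 1,3,0,3,2,0,0,0 for degrees 0…7.
Finally multiplying by (1 + y + y² + y³ + y⁴ + y⁵), the product of all factors after the first has coefficients 1,4,4,7,9,9,8,5 for degrees 0…7.
[y⁷] = 1·5 + 2·9 + 1·7 = 30.

30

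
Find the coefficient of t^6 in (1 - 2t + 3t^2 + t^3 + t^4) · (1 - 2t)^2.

4

(1 - 2t + 3t^2 + t^3 + t^4) has coefficients 1,-2,3,1,1 for degrees 0…4.
(1 - 2t)^2 has coefficients 1,-4,4,0,0,0,0 for degrees 0…6.
[t^6] = 1·0 − 2·0 + 3·0 + 1·0 + 1·4 = 4.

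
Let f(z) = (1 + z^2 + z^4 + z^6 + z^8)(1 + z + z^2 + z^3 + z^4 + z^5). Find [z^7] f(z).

3

(1 + z^2 + z^4 + z^6 + z^8) has coefficients 1,0,1,0,1,0,1,0 for degrees 0…7.
(1 + z + z^2 + z^3 + z^4 + z^5) has coefficients 1,1,1,1,1,1,0,0 for degrees 0…7.
[z^7] = 1·0 + 1·1 + 1·1 + 1·1 = 3.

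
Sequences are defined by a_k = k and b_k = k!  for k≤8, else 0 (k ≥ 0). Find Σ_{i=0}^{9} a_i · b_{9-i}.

53227

Write out a_i and b_{9-i} for i = 0,…,9 and sum the products.
Σ = 0·0 + 1·40320 + 2·5040 + 3·720 + 4·120 + 5·24 + 6·6 + 7·2 + 8·1 + 9·1 = 53227.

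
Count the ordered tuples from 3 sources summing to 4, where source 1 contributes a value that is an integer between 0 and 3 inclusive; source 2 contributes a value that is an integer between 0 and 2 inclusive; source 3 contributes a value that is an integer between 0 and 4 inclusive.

11

The generating function for the choices is (1 + x + x² + x³)·(1 + x + x²)·(1 + x + x² + x³ + x⁴); the count is [x⁴].
(1 + x + x² + x³) has coefficients 1,1,1,1 for degrees 0…3.
(1 + x + x²) has coefficients 1,1,1,0,0 for degrees 0…4.
Finally multiplying by (1 + x + x² + x³ + x⁴), the product of all factors after the first has coefficients 1,2,3,3,3 for degrees 0…4.
[x⁴] = 1·3 + 1·3 + 1·3 + 1·2 = 11.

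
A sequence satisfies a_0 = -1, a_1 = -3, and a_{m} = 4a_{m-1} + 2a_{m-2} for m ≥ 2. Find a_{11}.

The ordinary generating function has denominator 1 - 4z - 2z^2.
Iterating the recurrence: a_0,…,a_{11} = -1, -3, -14, -62, -276, -1228, -5464, -24312, -108176, -481328, -2141664, -9529312.

-9529312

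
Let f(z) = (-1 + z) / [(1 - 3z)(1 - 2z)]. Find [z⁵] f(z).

Partial fractions give a closed form: a_n = (-2)·3^n + (1)·2^n.
At n = 5: a_5 = -454.

-454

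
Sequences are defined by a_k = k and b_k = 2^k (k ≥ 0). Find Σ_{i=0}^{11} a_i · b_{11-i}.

The convolution is the x^11 coefficient of A(x)B(x).
Σ = 0·2048 + 1·1024 + 2·512 + 3·256 + 4·128 + 5·64 + 6·32 + 7·16 + 8·8 + 9·4 + 10·2 + 11·1 = 4083.

4083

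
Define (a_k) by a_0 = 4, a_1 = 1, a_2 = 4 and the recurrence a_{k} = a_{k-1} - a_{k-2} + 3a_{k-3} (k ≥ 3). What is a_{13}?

895

The ordinary generating function has denominator 1 - z + z^2 - 3z^3.
Iterating the recurrence: a_0,…,a_{13} = 4, 1, 4, 15, 14, 11, 42, 73, 64, 117, 272, 347, 426, 895.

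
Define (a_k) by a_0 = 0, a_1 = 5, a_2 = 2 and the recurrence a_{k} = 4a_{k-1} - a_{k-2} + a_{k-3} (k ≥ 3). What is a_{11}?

178839

The ordinary generating function has denominator 1 - 4y + y^2 - y^3.
Iterating the recurrence: a_0,…,a_{11} = 0, 5, 2, 3, 15, 59, 224, 852, 3243, 12344, 46985, 178839.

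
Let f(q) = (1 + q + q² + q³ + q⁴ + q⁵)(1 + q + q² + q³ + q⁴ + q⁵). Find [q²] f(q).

3

(1 + q + q² + q³ + q⁴ + q⁵) has coefficients 1,1,1 for degrees 0…2.
(1 + q + q² + q³ + q⁴ + q⁵) has coefficients 1,1,1 for degrees 0…2.
[q²] = 1·1 + 1·1 + 1·1 = 3.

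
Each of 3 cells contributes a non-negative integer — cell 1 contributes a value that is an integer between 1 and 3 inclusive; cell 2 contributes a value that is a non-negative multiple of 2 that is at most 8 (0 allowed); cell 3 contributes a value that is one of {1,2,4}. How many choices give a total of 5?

The generating function for the choices is (t + t² + t³)·(1 + t² + t⁴ + t⁶ + t⁸)·(t + t² + t⁴); the count is [t⁵].
(t + t² + t³) has coefficients 0,1,1,1 for degrees 0…3.
(1 + t² + t⁴ + t⁶ + t⁸) has coefficients 1,0,1,0,1,0 for degrees 0…5.
Finally multiplying by (t + t² + t⁴), the product of all factors after the first has coefficients 0,1,1,1,2,1 for degrees 0…5.
[t⁵] = 1·2 + 1·1 + 1·1 = 4.

4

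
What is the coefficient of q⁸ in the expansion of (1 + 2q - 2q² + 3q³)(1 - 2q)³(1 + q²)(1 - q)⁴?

(1 + 2q - 2q² + 3q³) has coefficients 1,2,-2,3 for degrees 0…3.
(1 - 2q)³ has coefficients 1,-6,12,-8,0,0,0,0,0 for degrees 0…8.
Multiplying by (1 + q²) gives running coefficients 1,-6,13,-14,12,-8,0,0,0 for degrees 0…8.
Finally multiplying by (1 - q)⁴, the product of all factors after the first has coefficients 1,-10,43,-106,171,-198,173,-110,44 for degrees 0…8.
[q⁸] = 1·44 + 2·(-110) − 2·173 + 3·(-198) = -1116.

-1116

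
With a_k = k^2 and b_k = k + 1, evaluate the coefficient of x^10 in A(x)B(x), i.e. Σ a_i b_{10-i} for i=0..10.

1210

Write out a_i and b_{10-i} for i = 0,…,10 and sum the products.
Σ = 0·11 + 1·10 + 4·9 + 9·8 + 16·7 + 25·6 + 36·5 + 49·4 + 64·3 + 81·2 + 100·1 = 1210.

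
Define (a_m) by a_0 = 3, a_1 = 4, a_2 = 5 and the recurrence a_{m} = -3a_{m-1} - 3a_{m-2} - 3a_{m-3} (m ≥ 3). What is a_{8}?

The ordinary generating function has denominator 1 + 3x + 3x^2 + 3x^3.
Iterating the recurrence: a_0,…,a_{8} = 3, 4, 5, -36, 81, -150, 315, -738, 1719.

1719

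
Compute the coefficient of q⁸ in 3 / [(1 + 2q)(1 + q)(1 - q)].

The denominator gives the recurrence a_n = −2a_(n−1) + a_(n−2) + 2a_(n−3) for n ≥ 3; the numerator fixes a_0 = 3, a_1 = -6, a_2 = 15.
Iterating: 3, -6, 15, -30, 63, -126, 255, -510, 1023, so a_8 = 1023.

1023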